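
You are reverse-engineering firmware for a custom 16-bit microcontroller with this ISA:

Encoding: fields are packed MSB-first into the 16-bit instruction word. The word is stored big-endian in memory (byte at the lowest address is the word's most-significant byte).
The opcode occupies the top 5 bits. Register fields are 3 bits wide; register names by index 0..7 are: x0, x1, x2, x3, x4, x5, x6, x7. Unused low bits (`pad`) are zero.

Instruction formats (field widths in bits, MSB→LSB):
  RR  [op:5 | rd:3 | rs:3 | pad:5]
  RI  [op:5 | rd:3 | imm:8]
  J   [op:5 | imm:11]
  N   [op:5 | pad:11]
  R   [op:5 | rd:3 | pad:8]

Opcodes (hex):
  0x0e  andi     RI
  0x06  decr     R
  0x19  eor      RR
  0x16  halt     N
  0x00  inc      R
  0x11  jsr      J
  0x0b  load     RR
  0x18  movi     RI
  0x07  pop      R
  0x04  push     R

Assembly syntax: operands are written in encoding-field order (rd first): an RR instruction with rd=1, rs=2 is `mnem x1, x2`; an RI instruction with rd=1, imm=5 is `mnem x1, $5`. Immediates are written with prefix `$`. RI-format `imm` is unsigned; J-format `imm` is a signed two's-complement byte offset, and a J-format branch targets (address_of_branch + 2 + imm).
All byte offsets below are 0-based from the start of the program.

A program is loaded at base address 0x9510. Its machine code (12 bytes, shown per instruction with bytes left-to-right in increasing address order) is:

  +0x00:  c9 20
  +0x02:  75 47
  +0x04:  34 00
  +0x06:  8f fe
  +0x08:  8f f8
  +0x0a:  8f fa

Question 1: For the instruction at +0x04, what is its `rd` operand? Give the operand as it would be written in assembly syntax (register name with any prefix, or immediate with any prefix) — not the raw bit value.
x4

[04] 34 00 → 0x3400
  opcode bits[15:11]=0x6: decr/R
  rd: (w>>8)&0x7=0x4 → x4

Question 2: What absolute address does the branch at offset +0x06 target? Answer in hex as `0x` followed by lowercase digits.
+0x06: 8f fe ⇒ word 0x8ffe (big)
  opcode bits[15:11]=0x11: jsr/J
  imm@[10:0]=0x7fe (s11→-2) ⇒ $-2
  target = base 0x9510 + off 0x06 + 2 + imm -2 = 0x9516

0x9516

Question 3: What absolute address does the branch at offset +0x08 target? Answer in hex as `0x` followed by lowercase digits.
[08] 8f f8 → 0x8ff8
  op=0x8ff8>>11=0x11 ⇒ jsr (J)
  imm: (w>>0)&0x7ff=0x7f8 (s11→-8) → $-8
  target = base 0x9510 + off 0x08 + 2 + imm -8 = 0x9512

0x9512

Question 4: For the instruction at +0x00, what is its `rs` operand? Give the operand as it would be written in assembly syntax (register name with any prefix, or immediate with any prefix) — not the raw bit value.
x1

off 0x00: read c9 20 as big → 0xc920
  opcode bits[15:11]=0x19: eor/RR
  [10:8] rd=1 = x1
  [7:5] rs=1 = x1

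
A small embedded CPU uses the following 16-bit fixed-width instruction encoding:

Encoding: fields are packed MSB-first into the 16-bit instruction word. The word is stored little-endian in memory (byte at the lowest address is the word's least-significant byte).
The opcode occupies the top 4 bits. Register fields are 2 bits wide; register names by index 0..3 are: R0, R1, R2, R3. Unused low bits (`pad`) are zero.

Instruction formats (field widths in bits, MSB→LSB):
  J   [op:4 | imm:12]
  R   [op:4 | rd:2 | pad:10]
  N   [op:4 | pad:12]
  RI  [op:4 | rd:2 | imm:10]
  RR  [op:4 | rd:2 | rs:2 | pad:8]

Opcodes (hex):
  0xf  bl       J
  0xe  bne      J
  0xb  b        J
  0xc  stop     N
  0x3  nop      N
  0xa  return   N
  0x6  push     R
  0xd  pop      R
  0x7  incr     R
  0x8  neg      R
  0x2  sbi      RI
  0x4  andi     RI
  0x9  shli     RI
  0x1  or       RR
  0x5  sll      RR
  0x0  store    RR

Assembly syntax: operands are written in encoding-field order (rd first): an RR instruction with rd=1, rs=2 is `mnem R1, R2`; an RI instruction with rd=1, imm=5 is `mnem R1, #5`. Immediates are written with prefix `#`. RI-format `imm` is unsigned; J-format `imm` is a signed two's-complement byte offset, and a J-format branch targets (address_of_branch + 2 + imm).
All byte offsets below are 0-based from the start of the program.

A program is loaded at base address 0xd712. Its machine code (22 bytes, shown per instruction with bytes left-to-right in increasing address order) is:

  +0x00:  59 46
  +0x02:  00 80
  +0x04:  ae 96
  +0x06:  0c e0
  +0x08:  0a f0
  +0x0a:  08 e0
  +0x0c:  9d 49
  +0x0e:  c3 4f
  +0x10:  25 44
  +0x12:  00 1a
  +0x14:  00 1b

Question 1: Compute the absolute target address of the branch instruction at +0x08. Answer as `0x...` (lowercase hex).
+0x08: 0a f0 ⇒ word 0xf00a (little)
  top 4b → 0xf → bl [J]
  [11:0] imm=10 = #10
  target = base 0xd712 + off 0x08 + 2 + imm 10 = 0xd726

0xd726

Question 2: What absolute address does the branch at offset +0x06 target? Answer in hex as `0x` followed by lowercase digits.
[06] 0c e0 → 0xe00c
  opcode bits[15:12]=0xe: bne/J
  imm@[11:0]=0xc ⇒ #12
  target = base 0xd712 + off 0x06 + 2 + imm 12 = 0xd726

0xd726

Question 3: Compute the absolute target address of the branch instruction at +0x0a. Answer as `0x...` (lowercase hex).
@+0a  little-endian(08 e0) = 0xe008
  op=0xe008>>12=0xe ⇒ bne (J)
  [11:0] imm=8 = #8
  target = base 0xd712 + off 0x0a + 2 + imm 8 = 0xd726

0xd726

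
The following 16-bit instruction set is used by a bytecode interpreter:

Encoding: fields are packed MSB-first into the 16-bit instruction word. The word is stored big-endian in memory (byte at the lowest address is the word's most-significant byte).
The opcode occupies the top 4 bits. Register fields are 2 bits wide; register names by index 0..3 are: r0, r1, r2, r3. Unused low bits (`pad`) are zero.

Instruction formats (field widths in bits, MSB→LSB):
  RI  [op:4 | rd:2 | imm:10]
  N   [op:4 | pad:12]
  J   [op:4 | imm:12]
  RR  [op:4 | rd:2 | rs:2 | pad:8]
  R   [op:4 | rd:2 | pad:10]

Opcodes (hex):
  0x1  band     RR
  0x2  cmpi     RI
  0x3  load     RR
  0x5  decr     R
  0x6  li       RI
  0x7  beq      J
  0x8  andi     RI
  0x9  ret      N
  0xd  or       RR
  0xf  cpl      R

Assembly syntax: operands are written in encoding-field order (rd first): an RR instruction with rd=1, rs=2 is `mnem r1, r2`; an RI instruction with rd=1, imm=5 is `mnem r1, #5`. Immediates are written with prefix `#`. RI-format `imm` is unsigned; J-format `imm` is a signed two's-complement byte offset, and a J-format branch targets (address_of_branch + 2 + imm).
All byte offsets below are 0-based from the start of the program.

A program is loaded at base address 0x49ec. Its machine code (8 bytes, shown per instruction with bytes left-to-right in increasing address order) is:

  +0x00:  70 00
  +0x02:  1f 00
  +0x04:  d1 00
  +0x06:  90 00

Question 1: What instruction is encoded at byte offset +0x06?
ret

off 0x06: read 90 00 as big → 0x9000
  top 4b → 0x9 → ret [N]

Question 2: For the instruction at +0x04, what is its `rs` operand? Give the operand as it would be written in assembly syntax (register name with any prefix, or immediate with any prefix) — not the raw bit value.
r1

@+04  big-endian(d1 00) = 0xd100
  top 4b → 0xd → or [RR]
  rd@[11:10]=0x0 ⇒ r0
  rs@[9:8]=0x1 ⇒ r1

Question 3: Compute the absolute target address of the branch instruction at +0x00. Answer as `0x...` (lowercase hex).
@+00  big-endian(70 00) = 0x7000
  opcode bits[15:12]=0x7: beq/J
  imm: (w>>0)&0xfff=0x0 → #0
  target = base 0x49ec + off 0x00 + 2 + imm 0 = 0x49ee

0x49ee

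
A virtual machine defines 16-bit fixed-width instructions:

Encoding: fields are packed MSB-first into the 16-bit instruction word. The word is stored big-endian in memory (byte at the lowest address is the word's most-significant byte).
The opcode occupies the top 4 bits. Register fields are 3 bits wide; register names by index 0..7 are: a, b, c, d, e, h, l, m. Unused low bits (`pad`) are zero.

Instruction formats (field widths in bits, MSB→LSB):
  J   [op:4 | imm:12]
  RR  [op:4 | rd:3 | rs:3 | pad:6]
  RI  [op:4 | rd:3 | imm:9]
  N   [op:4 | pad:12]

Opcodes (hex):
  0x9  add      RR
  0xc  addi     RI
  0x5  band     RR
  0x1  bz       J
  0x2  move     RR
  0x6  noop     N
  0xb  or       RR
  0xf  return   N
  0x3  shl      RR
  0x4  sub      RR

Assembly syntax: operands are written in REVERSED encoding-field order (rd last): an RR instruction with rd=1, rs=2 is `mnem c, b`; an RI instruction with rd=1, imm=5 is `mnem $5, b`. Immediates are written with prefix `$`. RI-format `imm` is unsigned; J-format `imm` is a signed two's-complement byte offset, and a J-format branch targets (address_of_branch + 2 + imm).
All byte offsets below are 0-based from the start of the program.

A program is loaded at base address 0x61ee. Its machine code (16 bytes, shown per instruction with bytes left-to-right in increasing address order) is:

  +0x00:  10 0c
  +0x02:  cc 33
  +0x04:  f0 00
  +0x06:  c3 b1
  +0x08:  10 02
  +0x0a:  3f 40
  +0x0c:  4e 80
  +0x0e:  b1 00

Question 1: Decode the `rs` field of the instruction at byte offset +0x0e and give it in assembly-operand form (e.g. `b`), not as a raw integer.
off 0x0e: read b1 00 as big → 0xb100
  top 4b → 0xb → or [RR]
  rd: (w>>9)&0x7=0x0 → a
  rs: (w>>6)&0x7=0x4 → e

e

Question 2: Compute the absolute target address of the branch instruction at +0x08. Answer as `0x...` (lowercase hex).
@+08  big-endian(10 02) = 0x1002
  op=0x1002>>12=0x1 ⇒ bz (J)
  [11:0] imm=2 = $2
  target = base 0x61ee + off 0x08 + 2 + imm 2 = 0x61fa

0x61fa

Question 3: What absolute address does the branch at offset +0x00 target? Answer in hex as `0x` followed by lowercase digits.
0x61fc

+0x00: 10 0c ⇒ word 0x100c (big)
  opcode bits[15:12]=0x1: bz/J
  imm: (w>>0)&0xfff=0xc → $12
  target = base 0x61ee + off 0x00 + 2 + imm 12 = 0x61fc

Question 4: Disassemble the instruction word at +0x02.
+0x02: cc 33 ⇒ word 0xcc33 (big)
  opcode bits[15:12]=0xc: addi/RI
  [11:9] rd=6 = l
  [8:0] imm=51 = $51

addi $51, l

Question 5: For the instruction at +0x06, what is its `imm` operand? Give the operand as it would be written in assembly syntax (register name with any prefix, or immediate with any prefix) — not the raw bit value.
$433

@+06  big-endian(c3 b1) = 0xc3b1
  top 4b → 0xc → addi [RI]
  rd@[11:9]=0x1 ⇒ b
  imm@[8:0]=0x1b1 ⇒ $433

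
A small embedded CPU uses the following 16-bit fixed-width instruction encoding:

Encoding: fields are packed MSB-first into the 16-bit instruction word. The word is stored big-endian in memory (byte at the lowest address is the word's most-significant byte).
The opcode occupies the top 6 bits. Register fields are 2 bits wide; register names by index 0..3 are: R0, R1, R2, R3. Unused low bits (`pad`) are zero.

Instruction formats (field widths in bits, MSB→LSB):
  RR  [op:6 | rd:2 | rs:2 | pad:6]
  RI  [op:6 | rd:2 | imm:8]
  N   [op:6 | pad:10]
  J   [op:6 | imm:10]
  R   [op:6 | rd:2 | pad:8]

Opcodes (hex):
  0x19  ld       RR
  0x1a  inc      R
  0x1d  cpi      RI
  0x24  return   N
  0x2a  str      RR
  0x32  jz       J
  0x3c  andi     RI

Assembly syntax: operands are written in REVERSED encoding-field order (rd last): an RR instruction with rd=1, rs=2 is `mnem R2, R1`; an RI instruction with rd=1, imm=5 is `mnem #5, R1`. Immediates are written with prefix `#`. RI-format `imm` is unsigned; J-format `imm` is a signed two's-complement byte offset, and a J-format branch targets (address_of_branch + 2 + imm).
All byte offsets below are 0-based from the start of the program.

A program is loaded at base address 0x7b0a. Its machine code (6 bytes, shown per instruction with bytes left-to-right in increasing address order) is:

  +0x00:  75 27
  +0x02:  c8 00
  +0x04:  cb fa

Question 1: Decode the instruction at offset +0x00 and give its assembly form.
@+00  big-endian(75 27) = 0x7527
  top 6b → 0x1d → cpi [RI]
  rd@[9:8]=0x1 ⇒ R1
  imm@[7:0]=0x27 ⇒ #39

cpi #39, R1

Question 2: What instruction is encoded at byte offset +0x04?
+0x04: cb fa ⇒ word 0xcbfa (big)
  op=0xcbfa>>10=0x32 ⇒ jz (J)
  [9:0] imm=1018 (s10→-6) = #-6

jz #-6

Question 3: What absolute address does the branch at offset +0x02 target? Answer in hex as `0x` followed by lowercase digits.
off 0x02: read c8 00 as big → 0xc800
  op=0xc800>>10=0x32 ⇒ jz (J)
  imm: (w>>0)&0x3ff=0x0 → #0
  target = base 0x7b0a + off 0x02 + 2 + imm 0 = 0x7b0e

0x7b0e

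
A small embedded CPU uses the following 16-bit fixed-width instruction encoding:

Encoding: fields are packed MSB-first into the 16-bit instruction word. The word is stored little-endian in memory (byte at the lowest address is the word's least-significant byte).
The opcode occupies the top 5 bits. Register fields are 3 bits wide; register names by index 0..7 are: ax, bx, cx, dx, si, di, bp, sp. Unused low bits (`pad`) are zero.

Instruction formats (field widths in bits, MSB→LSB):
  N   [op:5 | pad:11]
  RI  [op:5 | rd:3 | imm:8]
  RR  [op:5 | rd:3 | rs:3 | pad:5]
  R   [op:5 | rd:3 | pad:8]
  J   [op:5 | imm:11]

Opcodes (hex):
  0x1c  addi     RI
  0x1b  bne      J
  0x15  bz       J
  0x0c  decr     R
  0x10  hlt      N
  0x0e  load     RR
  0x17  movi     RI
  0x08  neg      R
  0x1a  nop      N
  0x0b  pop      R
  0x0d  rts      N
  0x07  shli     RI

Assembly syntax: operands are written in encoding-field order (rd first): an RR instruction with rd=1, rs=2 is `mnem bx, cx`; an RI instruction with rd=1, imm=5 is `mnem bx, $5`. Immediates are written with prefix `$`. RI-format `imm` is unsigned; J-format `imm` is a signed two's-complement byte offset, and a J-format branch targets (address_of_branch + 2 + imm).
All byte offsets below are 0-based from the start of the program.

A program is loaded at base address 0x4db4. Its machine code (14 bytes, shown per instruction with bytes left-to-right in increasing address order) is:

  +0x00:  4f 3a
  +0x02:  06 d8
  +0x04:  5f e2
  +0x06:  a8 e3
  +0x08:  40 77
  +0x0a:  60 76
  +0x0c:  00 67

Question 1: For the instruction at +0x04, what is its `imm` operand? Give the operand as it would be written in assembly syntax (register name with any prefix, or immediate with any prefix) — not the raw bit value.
off 0x04: read 5f e2 as little → 0xe25f
  top 5b → 0x1c → addi [RI]
  rd@[10:8]=0x2 ⇒ cx
  imm@[7:0]=0x5f ⇒ $95

$95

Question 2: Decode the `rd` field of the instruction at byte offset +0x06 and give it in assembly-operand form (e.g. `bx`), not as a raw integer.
dx

@+06  little-endian(a8 e3) = 0xe3a8
  op=0xe3a8>>11=0x1c ⇒ addi (RI)
  rd: (w>>8)&0x7=0x3 → dx
  imm: (w>>0)&0xff=0xa8 → $168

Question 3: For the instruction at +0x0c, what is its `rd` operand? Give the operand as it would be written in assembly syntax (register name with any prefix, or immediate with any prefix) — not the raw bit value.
sp

[0c] 00 67 → 0x6700
  op=0x6700>>11=0xc ⇒ decr (R)
  rd: (w>>8)&0x7=0x7 → sp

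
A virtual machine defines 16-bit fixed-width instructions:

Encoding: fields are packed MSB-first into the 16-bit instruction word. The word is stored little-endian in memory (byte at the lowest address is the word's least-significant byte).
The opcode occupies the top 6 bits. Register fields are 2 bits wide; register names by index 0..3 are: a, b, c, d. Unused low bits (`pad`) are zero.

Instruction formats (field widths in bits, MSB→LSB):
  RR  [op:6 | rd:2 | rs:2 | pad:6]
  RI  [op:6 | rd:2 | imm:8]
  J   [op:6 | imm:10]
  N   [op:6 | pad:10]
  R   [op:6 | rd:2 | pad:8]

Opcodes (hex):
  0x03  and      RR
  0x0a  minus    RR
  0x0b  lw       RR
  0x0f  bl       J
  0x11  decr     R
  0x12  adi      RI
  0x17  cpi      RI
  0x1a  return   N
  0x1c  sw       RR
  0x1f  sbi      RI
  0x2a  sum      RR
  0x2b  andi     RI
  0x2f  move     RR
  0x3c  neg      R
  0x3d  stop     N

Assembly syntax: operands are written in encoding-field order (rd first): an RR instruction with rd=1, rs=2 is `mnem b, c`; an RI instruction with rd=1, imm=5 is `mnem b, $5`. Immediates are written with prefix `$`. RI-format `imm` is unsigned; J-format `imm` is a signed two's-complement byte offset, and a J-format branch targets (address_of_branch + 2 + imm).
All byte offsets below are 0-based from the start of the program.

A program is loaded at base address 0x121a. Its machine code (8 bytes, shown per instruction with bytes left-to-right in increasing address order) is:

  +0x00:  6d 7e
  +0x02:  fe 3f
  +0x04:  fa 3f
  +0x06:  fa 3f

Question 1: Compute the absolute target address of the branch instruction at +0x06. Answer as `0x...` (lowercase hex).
+0x06: fa 3f ⇒ word 0x3ffa (little)
  top 6b → 0xf → bl [J]
  [9:0] imm=1018 (s10→-6) = $-6
  target = base 0x121a + off 0x06 + 2 + imm -6 = 0x121c

0x121c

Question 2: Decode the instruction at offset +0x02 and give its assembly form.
[02] fe 3f → 0x3ffe
  opcode bits[15:10]=0xf: bl/J
  imm@[9:0]=0x3fe (s10→-2) ⇒ $-2

bl $-2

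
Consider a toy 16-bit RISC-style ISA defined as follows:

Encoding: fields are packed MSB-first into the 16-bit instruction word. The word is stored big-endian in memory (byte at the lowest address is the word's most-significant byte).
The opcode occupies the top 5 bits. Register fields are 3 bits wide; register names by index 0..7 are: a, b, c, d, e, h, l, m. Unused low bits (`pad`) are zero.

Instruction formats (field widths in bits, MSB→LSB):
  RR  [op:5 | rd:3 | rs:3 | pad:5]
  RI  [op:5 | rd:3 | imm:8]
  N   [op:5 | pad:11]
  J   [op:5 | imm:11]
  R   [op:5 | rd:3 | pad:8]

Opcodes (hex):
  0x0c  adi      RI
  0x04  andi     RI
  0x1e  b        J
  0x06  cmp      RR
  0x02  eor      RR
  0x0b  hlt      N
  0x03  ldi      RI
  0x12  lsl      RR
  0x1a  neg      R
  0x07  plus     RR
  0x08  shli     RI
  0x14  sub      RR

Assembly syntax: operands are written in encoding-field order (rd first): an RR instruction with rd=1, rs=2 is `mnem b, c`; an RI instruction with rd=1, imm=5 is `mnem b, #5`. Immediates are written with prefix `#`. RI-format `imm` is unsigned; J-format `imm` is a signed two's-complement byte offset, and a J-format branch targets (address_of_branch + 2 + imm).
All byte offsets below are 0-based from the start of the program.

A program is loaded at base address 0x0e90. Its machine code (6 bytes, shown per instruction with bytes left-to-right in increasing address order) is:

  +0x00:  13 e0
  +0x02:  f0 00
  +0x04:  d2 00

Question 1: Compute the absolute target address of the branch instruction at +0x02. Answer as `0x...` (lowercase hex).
off 0x02: read f0 00 as big → 0xf000
  top 5b → 0x1e → b [J]
  imm@[10:0]=0x0 ⇒ #0
  target = base 0x0e90 + off 0x02 + 2 + imm 0 = 0x0e94

0x0e94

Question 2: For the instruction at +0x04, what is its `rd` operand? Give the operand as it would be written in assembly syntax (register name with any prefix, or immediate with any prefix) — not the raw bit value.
c

off 0x04: read d2 00 as big → 0xd200
  op=0xd200>>11=0x1a ⇒ neg (R)
  [10:8] rd=2 = c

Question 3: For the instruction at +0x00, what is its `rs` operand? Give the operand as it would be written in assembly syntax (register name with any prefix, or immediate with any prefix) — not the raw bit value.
m

[00] 13 e0 → 0x13e0
  top 5b → 0x2 → eor [RR]
  rd@[10:8]=0x3 ⇒ d
  rs@[7:5]=0x7 ⇒ m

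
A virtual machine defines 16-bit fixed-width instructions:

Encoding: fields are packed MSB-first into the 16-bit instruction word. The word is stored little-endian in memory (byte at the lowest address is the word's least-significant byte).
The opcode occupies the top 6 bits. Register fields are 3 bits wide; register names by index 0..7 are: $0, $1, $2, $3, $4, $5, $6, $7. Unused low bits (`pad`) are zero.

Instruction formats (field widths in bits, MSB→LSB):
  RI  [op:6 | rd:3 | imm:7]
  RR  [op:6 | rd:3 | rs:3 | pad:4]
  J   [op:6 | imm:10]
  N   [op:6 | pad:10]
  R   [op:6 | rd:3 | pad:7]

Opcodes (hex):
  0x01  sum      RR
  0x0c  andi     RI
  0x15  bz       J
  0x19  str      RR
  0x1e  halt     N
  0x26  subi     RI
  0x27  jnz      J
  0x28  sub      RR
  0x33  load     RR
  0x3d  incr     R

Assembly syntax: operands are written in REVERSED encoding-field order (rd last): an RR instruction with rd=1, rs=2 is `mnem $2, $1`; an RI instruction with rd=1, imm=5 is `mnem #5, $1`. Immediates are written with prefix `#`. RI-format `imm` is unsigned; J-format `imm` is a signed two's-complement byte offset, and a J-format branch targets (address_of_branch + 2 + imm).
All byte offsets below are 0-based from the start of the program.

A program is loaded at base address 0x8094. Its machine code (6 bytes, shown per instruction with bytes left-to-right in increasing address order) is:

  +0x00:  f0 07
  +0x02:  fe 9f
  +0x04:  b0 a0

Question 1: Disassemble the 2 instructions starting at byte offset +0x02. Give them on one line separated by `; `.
jnz #-2; sub $3, $1

[02] fe 9f → 0x9ffe
  op=0x9ffe>>10=0x27 ⇒ jnz (J)
  imm@[9:0]=0x3fe (s10→-2) ⇒ #-2
[04] b0 a0 → 0xa0b0
  op=0xa0b0>>10=0x28 ⇒ sub (RR)
  rd@[9:7]=0x1 ⇒ $1
  rs@[6:4]=0x3 ⇒ $3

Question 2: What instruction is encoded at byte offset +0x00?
sum $7, $7

@+00  little-endian(f0 07) = 0x07f0
  opcode bits[15:10]=0x1: sum/RR
  rd: (w>>7)&0x7=0x7 → $7
  rs: (w>>4)&0x7=0x7 → $7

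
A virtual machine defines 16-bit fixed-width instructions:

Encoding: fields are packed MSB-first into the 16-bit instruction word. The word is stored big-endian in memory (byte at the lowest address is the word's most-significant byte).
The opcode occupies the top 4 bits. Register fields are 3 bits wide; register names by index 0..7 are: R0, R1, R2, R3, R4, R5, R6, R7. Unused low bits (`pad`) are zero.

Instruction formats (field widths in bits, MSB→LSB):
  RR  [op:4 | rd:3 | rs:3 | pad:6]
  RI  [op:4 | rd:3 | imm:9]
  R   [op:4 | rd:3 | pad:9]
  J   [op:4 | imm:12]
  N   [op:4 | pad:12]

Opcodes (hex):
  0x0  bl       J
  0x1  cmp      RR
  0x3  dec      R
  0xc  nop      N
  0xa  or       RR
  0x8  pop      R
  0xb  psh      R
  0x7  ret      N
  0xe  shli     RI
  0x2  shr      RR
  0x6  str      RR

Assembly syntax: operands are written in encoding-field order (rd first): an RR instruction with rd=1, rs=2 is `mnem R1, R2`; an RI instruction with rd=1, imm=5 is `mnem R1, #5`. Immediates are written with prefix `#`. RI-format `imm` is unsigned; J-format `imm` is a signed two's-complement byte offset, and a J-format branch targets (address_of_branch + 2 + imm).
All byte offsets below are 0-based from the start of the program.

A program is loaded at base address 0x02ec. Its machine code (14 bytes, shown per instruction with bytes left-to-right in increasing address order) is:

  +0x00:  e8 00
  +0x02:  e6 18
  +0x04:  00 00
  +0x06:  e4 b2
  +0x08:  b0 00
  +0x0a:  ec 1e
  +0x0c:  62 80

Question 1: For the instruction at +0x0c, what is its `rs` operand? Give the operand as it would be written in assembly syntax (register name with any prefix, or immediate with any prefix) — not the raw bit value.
[0c] 62 80 → 0x6280
  opcode bits[15:12]=0x6: str/RR
  rd: (w>>9)&0x7=0x1 → R1
  rs: (w>>6)&0x7=0x2 → R2

R2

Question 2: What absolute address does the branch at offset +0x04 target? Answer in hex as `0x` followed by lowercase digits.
off 0x04: read 00 00 as big → 0x0000
  top 4b → 0x0 → bl [J]
  [11:0] imm=0 = #0
  target = base 0x02ec + off 0x04 + 2 + imm 0 = 0x02f2

0x02f2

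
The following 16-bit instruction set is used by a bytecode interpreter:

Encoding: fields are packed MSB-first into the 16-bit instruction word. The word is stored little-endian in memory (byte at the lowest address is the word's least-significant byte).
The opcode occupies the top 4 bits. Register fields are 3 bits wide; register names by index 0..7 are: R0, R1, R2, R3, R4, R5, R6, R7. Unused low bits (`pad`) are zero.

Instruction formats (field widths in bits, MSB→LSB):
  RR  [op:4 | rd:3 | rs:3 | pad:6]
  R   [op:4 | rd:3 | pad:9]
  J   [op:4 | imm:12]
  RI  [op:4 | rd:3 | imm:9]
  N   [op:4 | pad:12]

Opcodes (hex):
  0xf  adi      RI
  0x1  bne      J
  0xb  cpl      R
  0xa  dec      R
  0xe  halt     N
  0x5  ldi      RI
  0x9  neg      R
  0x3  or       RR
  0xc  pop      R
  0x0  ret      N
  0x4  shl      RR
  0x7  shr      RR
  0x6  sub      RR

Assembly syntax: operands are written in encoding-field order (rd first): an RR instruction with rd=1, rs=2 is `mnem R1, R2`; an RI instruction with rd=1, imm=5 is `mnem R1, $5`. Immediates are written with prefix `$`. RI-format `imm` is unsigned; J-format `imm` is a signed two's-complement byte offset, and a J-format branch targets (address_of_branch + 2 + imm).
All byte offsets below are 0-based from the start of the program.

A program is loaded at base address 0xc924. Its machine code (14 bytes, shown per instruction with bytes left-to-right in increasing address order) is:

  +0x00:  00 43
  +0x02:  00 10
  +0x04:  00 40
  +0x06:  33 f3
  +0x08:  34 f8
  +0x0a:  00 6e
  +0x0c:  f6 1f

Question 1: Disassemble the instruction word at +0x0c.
bne $-10

[0c] f6 1f → 0x1ff6
  op=0x1ff6>>12=0x1 ⇒ bne (J)
  [11:0] imm=4086 (s12→-10) = $-10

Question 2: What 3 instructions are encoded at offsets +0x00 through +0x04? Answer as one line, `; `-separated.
[00] 00 43 → 0x4300
  op=0x4300>>12=0x4 ⇒ shl (RR)
  [11:9] rd=1 = R1
  [8:6] rs=4 = R4
[02] 00 10 → 0x1000
  op=0x1000>>12=0x1 ⇒ bne (J)
  [11:0] imm=0 = $0
[04] 00 40 → 0x4000
  op=0x4000>>12=0x4 ⇒ shl (RR)
  [11:9] rd=0 = R0
  [8:6] rs=0 = R0

shl R1, R4; bne $0; shl R0, R0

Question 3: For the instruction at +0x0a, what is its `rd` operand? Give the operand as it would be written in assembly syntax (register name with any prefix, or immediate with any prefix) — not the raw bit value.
R7

[0a] 00 6e → 0x6e00
  opcode bits[15:12]=0x6: sub/RR
  rd@[11:9]=0x7 ⇒ R7
  rs@[8:6]=0x0 ⇒ R0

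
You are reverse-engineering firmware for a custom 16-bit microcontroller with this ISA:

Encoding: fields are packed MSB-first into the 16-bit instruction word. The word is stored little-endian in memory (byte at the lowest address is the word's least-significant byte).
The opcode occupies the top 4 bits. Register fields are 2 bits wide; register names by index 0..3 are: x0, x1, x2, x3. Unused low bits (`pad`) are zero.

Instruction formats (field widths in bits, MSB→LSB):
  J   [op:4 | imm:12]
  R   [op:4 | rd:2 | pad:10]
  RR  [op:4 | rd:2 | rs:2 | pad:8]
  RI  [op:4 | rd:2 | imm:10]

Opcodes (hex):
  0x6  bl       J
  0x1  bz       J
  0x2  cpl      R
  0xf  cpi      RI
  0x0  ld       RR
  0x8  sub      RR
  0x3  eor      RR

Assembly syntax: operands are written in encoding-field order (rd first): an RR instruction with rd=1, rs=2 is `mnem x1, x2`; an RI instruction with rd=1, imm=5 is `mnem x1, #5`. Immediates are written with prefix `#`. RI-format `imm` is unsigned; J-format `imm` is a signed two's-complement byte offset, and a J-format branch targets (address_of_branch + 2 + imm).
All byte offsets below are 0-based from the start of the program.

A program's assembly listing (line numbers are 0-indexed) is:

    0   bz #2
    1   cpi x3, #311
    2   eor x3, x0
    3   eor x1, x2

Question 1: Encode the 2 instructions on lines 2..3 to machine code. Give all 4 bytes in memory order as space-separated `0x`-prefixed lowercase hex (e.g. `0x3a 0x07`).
line 2 (eor): pack op=0x3:4|rd=3:2|rs=0:2|pad=0:8 = 0x3c00; little→ 00 3c
line 3 (eor): pack op=0x3:4|rd=1:2|rs=2:2|pad=0:8 = 0x3600; little→ 00 36

0x00 0x3c 0x00 0x36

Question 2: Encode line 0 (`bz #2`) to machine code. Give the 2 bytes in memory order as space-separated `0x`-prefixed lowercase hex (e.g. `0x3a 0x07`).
line 0 (bz): pack op=0x1:4|imm=2:12 = 0x1002; little→ 02 10

0x02 0x10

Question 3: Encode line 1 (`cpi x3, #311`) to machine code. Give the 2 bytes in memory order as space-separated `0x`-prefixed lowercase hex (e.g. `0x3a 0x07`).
0x37 0xfd

line 1 (cpi): pack op=0xf:4|rd=3:2|imm=311:10 = 0xfd37; little→ 37 fd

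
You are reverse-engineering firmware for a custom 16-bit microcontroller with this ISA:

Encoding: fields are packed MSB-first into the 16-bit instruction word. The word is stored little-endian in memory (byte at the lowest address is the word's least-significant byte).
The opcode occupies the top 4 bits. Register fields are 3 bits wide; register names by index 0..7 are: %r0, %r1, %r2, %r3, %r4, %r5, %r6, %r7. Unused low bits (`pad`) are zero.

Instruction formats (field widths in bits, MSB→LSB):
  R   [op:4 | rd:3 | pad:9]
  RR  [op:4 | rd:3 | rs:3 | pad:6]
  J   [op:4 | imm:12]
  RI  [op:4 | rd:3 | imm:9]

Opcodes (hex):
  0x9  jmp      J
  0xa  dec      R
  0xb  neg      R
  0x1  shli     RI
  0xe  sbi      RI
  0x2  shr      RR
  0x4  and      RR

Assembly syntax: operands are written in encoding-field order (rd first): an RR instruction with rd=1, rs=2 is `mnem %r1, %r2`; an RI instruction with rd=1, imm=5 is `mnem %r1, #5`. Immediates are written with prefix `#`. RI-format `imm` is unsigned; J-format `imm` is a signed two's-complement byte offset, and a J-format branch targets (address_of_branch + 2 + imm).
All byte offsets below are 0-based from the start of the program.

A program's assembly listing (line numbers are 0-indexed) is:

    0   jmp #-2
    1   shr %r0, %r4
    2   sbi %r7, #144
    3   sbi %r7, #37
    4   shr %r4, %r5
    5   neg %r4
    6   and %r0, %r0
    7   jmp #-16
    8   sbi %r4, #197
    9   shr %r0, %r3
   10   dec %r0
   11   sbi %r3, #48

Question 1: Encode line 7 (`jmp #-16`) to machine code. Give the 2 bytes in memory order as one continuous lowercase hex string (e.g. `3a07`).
f09f

line 7 (jmp): pack op=0x9:4|imm=-16:12 = 0x9ff0; little→ f0 9f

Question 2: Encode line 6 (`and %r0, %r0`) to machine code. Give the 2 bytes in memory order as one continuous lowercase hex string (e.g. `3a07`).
0040

line 6 (and): pack op=0x4:4|rd=0:3|rs=0:3|pad=0:6 = 0x4000; little→ 00 40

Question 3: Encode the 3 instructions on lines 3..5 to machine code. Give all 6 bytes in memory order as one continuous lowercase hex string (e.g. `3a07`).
3. sbi fields op=0xe:4|rd=7:3|imm=37:9 → word ee25h → 25 ee
4. shr fields op=0x2:4|rd=4:3|rs=5:3|pad=0:6 → word 2940h → 40 29
5. neg fields op=0xb:4|rd=4:3|pad=0:9 → word b800h → 00 b8

25ee402900b8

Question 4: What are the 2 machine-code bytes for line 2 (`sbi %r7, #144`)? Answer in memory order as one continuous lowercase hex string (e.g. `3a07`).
2. sbi fields op=0xe:4|rd=7:3|imm=144:9 → word ee90h → 90 ee

90ee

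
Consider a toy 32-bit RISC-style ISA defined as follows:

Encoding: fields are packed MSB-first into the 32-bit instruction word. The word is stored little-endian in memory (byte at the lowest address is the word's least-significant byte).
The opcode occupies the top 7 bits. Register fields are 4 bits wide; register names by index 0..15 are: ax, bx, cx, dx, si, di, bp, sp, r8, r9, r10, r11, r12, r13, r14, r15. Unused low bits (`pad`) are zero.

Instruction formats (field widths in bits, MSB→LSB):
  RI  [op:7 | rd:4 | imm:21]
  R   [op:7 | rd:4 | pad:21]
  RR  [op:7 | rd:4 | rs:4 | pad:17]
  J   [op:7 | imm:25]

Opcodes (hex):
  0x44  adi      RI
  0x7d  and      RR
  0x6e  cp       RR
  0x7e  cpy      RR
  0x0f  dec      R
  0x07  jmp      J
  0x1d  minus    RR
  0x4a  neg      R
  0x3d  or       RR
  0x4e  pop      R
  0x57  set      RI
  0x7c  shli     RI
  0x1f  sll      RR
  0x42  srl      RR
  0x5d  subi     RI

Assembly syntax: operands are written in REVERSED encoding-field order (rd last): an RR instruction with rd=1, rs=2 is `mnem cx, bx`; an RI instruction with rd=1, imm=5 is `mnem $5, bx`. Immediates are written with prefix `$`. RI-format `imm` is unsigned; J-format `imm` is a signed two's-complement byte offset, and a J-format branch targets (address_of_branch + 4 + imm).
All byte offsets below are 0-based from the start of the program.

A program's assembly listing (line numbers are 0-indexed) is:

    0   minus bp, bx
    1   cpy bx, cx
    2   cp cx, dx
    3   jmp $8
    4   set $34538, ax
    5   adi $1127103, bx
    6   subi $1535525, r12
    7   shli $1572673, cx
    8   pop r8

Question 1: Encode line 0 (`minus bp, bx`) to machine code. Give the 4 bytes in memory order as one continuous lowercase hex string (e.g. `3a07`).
0. minus fields op=0x1d:7|rd=1:4|rs=6:4|pad=0:17 → word 3a2c0000h → 00 00 2c 3a

00002c3a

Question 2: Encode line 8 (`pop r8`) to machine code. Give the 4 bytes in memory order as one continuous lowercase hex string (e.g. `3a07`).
0000009d

L8: pop op=0x4e:7|rd=8:4|pad=0:21 ⇒ 0x9d000000 ⇒ little 00 00 00 9d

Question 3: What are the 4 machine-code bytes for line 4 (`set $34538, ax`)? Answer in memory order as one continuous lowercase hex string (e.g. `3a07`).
ea8600ae

L4: set op=0x57:7|rd=0:4|imm=34538:21 ⇒ 0xae0086ea ⇒ little ea 86 00 ae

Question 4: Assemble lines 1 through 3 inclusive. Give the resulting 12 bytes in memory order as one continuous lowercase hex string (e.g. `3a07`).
000042fc000064dc0800000e

1. cpy fields op=0x7e:7|rd=2:4|rs=1:4|pad=0:17 → word fc420000h → 00 00 42 fc
2. cp fields op=0x6e:7|rd=3:4|rs=2:4|pad=0:17 → word dc640000h → 00 00 64 dc
3. jmp fields op=0x7:7|imm=8:25 → word 0e000008h → 08 00 00 0e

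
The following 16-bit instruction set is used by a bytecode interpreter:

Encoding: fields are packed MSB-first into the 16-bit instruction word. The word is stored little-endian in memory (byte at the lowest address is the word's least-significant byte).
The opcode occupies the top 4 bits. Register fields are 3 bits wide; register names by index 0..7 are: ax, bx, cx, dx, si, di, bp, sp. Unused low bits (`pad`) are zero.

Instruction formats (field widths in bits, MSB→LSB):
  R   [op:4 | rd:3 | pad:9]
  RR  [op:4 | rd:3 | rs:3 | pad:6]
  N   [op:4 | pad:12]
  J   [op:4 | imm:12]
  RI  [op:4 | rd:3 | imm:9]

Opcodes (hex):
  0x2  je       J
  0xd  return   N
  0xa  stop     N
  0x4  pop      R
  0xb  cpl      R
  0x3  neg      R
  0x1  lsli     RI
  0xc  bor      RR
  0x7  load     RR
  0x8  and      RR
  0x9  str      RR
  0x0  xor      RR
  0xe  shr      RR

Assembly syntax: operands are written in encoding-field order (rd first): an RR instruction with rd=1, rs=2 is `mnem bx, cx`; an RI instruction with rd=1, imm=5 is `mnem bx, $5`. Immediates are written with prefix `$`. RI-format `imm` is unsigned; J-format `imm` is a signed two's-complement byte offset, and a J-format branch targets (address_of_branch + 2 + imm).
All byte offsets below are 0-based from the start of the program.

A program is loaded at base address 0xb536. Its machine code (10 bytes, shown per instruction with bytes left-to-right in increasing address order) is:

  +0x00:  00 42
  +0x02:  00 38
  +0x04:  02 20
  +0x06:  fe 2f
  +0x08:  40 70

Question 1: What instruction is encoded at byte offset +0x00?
[00] 00 42 → 0x4200
  top 4b → 0x4 → pop [R]
  rd@[11:9]=0x1 ⇒ bx

pop bx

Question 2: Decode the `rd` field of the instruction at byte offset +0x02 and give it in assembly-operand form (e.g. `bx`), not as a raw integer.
+0x02: 00 38 ⇒ word 0x3800 (little)
  op=0x3800>>12=0x3 ⇒ neg (R)
  [11:9] rd=4 = si

si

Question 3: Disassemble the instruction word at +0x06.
off 0x06: read fe 2f as little → 0x2ffe
  top 4b → 0x2 → je [J]
  [11:0] imm=4094 (s12→-2) = $-2

je $-2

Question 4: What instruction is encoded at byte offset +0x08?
[08] 40 70 → 0x7040
  opcode bits[15:12]=0x7: load/RR
  rd@[11:9]=0x0 ⇒ ax
  rs@[8:6]=0x1 ⇒ bx

load ax, bx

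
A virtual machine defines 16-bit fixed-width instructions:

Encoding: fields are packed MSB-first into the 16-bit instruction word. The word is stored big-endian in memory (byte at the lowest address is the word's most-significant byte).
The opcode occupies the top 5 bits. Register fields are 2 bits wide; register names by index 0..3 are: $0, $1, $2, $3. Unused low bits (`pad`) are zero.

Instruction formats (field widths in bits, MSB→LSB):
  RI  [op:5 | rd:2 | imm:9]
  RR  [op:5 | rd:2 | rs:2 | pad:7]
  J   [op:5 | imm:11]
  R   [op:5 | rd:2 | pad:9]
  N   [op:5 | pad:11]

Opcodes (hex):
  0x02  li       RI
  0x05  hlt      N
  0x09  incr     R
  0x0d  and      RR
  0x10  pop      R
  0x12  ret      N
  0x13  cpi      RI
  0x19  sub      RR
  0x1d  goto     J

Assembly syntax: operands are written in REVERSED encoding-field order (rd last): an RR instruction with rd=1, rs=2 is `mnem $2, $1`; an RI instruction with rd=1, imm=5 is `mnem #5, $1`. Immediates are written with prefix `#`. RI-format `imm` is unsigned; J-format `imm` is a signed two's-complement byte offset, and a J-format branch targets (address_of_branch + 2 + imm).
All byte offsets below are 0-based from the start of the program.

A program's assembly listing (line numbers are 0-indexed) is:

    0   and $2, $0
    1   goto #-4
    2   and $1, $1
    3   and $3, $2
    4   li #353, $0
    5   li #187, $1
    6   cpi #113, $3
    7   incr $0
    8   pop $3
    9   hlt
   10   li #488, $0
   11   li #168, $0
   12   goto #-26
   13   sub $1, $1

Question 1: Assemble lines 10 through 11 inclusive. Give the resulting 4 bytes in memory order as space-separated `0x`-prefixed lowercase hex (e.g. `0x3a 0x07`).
10. li fields op=0x2:5|rd=0:2|imm=488:9 → word 11e8h → 11 e8
11. li fields op=0x2:5|rd=0:2|imm=168:9 → word 10a8h → 10 a8

0x11 0xe8 0x10 0xa8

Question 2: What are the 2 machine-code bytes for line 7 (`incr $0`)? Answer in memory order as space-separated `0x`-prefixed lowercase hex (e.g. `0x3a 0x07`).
0x48 0x00

7. incr fields op=0x9:5|rd=0:2|pad=0:9 → word 4800h → 48 00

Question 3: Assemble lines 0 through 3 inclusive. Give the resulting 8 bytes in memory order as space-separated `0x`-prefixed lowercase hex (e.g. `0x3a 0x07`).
line 0 (and): pack op=0xd:5|rd=0:2|rs=2:2|pad=0:7 = 0x6900; big→ 69 00
line 1 (goto): pack op=0x1d:5|imm=-4:11 = 0xeffc; big→ ef fc
line 2 (and): pack op=0xd:5|rd=1:2|rs=1:2|pad=0:7 = 0x6a80; big→ 6a 80
line 3 (and): pack op=0xd:5|rd=2:2|rs=3:2|pad=0:7 = 0x6d80; big→ 6d 80

0x69 0x00 0xef 0xfc 0x6a 0x80 0x6d 0x80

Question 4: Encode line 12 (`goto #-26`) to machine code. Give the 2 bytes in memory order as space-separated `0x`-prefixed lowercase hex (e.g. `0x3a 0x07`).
0xef 0xe6

L12: goto op=0x1d:5|imm=-26:11 ⇒ 0xefe6 ⇒ big ef e6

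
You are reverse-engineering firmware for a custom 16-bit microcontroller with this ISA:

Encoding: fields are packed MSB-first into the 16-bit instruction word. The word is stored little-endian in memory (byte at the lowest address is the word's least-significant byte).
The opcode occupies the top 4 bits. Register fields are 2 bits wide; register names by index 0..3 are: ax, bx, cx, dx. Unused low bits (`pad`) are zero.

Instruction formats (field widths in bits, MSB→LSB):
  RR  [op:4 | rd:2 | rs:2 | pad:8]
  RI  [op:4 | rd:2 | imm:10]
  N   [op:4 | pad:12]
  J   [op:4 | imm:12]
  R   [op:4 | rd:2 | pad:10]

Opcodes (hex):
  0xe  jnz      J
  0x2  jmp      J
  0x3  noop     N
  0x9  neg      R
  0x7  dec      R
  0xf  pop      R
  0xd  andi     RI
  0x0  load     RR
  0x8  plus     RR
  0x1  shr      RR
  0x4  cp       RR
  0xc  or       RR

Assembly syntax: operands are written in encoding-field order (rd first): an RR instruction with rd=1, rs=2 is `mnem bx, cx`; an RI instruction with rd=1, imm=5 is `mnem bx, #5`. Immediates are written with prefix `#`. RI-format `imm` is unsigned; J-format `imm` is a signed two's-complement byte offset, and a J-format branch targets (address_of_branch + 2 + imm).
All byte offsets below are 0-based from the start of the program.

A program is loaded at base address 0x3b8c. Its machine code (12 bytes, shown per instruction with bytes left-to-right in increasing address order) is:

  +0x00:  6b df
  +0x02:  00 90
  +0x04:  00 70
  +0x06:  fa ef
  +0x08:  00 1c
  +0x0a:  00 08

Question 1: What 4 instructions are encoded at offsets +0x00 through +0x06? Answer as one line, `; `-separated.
off 0x00: read 6b df as little → 0xdf6b
  opcode bits[15:12]=0xd: andi/RI
  rd: (w>>10)&0x3=0x3 → dx
  imm: (w>>0)&0x3ff=0x36b → #875
off 0x02: read 00 90 as little → 0x9000
  opcode bits[15:12]=0x9: neg/R
  rd: (w>>10)&0x3=0x0 → ax
off 0x04: read 00 70 as little → 0x7000
  opcode bits[15:12]=0x7: dec/R
  rd: (w>>10)&0x3=0x0 → ax
off 0x06: read fa ef as little → 0xeffa
  opcode bits[15:12]=0xe: jnz/J
  imm: (w>>0)&0xfff=0xffa (s12→-6) → #-6

andi dx, #875; neg ax; dec ax; jnz #-6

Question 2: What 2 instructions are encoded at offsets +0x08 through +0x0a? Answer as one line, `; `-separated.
@+08  little-endian(00 1c) = 0x1c00
  top 4b → 0x1 → shr [RR]
  rd@[11:10]=0x3 ⇒ dx
  rs@[9:8]=0x0 ⇒ ax
@+0a  little-endian(00 08) = 0x0800
  top 4b → 0x0 → load [RR]
  rd@[11:10]=0x2 ⇒ cx
  rs@[9:8]=0x0 ⇒ ax

shr dx, ax; load cx, ax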